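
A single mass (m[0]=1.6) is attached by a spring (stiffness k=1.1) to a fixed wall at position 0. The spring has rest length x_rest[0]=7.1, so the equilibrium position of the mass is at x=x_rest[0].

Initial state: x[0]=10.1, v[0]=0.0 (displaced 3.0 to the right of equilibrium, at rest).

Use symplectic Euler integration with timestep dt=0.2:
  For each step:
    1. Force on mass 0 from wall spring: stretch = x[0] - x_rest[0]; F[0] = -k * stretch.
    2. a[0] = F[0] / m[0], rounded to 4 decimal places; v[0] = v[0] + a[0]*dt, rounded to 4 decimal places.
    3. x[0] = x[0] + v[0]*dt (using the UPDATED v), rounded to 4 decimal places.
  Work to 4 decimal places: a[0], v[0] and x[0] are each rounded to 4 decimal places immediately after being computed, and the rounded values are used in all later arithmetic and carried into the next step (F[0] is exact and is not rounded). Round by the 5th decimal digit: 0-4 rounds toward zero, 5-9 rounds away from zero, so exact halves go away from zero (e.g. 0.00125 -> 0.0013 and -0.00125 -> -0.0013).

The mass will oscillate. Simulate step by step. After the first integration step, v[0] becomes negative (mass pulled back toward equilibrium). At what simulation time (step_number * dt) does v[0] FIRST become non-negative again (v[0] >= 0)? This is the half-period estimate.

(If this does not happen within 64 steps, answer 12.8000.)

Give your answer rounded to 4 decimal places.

Answer: 3.8000

Derivation:
Step 0: x=[10.1000] v=[0.0000]
Step 1: x=[10.0175] v=[-0.4125]
Step 2: x=[9.8548] v=[-0.8137]
Step 3: x=[9.6163] v=[-1.1925]
Step 4: x=[9.3086] v=[-1.5385]
Step 5: x=[8.9402] v=[-1.8422]
Step 6: x=[8.5212] v=[-2.0952]
Step 7: x=[8.0631] v=[-2.2906]
Step 8: x=[7.5785] v=[-2.4230]
Step 9: x=[7.0807] v=[-2.4888]
Step 10: x=[6.5835] v=[-2.4861]
Step 11: x=[6.1005] v=[-2.4151]
Step 12: x=[5.6450] v=[-2.2777]
Step 13: x=[5.2295] v=[-2.0776]
Step 14: x=[4.8654] v=[-1.8204]
Step 15: x=[4.5628] v=[-1.5131]
Step 16: x=[4.3300] v=[-1.1642]
Step 17: x=[4.1733] v=[-0.7833]
Step 18: x=[4.0971] v=[-0.3809]
Step 19: x=[4.1035] v=[0.0320]
First v>=0 after going negative at step 19, time=3.8000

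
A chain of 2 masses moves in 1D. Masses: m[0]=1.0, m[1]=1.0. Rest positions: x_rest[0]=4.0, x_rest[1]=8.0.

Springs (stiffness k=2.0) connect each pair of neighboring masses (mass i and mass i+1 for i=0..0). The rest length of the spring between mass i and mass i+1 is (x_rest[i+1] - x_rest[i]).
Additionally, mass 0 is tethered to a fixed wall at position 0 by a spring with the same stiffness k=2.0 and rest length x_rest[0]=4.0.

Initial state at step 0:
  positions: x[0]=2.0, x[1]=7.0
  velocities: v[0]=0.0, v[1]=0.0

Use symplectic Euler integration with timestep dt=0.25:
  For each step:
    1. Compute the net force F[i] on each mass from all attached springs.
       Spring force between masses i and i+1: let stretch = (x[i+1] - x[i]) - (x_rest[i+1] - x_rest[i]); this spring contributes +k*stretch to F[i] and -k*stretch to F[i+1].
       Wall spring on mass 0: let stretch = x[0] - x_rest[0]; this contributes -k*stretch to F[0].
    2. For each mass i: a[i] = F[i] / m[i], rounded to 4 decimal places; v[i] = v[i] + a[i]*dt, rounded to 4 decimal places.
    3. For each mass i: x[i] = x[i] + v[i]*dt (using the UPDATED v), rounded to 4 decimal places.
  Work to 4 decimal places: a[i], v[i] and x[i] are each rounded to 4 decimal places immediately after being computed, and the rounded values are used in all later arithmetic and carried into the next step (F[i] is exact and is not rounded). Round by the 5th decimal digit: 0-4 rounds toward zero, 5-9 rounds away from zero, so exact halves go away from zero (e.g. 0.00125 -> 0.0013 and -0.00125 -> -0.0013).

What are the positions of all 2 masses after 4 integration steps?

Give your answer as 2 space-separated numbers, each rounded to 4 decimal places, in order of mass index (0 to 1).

Step 0: x=[2.0000 7.0000] v=[0.0000 0.0000]
Step 1: x=[2.3750 6.8750] v=[1.5000 -0.5000]
Step 2: x=[3.0156 6.6875] v=[2.5625 -0.7500]
Step 3: x=[3.7383 6.5410] v=[2.8907 -0.5860]
Step 4: x=[4.3440 6.5442] v=[2.4229 0.0127]

Answer: 4.3440 6.5442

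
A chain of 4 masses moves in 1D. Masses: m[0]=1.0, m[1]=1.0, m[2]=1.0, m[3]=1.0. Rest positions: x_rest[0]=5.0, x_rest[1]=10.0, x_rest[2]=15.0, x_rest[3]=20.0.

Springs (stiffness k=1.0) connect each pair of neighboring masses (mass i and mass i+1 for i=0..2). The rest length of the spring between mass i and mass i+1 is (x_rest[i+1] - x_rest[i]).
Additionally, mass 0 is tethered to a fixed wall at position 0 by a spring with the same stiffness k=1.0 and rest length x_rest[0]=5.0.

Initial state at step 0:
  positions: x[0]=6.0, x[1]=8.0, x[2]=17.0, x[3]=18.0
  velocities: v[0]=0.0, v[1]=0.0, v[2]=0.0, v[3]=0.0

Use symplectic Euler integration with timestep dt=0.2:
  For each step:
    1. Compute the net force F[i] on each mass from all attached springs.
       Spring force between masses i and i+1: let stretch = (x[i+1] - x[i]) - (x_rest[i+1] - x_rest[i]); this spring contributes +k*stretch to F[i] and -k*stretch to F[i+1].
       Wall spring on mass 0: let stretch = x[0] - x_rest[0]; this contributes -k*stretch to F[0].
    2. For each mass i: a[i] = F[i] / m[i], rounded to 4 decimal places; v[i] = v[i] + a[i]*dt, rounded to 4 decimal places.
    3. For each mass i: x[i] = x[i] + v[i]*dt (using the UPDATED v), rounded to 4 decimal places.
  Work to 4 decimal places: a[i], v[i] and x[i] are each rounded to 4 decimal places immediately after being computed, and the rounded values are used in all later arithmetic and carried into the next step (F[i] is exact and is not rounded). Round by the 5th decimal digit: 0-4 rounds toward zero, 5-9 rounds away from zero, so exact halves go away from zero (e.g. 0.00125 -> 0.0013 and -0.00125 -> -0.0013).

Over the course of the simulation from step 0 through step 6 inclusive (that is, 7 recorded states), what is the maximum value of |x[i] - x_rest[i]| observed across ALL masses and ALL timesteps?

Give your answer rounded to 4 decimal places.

Answer: 2.1553

Derivation:
Step 0: x=[6.0000 8.0000 17.0000 18.0000] v=[0.0000 0.0000 0.0000 0.0000]
Step 1: x=[5.8400 8.2800 16.6800 18.1600] v=[-0.8000 1.4000 -1.6000 0.8000]
Step 2: x=[5.5440 8.7984 16.0832 18.4608] v=[-1.4800 2.5920 -2.9840 1.5040]
Step 3: x=[5.1564 9.4780 15.2901 18.8665] v=[-1.9379 3.3981 -3.9654 2.0285]
Step 4: x=[4.7354 10.2172 14.4076 19.3291] v=[-2.1049 3.6962 -4.4125 2.3132]
Step 5: x=[4.3443 10.9048 13.5543 19.7949] v=[-1.9556 3.4379 -4.2663 2.3289]
Step 6: x=[4.0418 11.4359 12.8447 20.2111] v=[-1.5124 2.6557 -3.5481 2.0808]
Max displacement = 2.1553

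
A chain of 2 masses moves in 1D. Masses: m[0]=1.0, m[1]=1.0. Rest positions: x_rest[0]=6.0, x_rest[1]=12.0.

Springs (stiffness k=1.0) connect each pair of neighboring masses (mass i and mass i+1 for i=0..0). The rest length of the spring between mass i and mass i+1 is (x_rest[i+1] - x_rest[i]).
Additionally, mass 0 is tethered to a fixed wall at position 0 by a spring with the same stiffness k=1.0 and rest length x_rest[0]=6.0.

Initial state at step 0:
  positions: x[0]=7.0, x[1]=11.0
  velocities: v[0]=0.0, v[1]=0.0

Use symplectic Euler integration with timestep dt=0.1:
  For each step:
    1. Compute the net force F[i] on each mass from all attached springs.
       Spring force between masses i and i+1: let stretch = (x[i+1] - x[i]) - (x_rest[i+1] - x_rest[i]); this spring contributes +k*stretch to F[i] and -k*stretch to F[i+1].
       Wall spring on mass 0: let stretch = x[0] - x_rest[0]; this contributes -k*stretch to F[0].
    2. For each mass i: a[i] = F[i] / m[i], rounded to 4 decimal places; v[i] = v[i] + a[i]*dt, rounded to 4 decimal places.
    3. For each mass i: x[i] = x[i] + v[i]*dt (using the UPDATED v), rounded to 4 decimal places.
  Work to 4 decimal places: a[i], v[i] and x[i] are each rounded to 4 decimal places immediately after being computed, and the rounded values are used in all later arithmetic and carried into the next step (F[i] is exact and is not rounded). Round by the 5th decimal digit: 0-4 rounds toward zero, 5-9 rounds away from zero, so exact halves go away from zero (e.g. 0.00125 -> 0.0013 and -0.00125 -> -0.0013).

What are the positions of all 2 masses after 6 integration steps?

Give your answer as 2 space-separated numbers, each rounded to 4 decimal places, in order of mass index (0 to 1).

Answer: 6.4243 11.3861

Derivation:
Step 0: x=[7.0000 11.0000] v=[0.0000 0.0000]
Step 1: x=[6.9700 11.0200] v=[-0.3000 0.2000]
Step 2: x=[6.9108 11.0595] v=[-0.5920 0.3950]
Step 3: x=[6.8240 11.1175] v=[-0.8682 0.5801]
Step 4: x=[6.7119 11.1926] v=[-1.1213 0.7508]
Step 5: x=[6.5775 11.2829] v=[-1.3444 0.9027]
Step 6: x=[6.4243 11.3861] v=[-1.5316 1.0322]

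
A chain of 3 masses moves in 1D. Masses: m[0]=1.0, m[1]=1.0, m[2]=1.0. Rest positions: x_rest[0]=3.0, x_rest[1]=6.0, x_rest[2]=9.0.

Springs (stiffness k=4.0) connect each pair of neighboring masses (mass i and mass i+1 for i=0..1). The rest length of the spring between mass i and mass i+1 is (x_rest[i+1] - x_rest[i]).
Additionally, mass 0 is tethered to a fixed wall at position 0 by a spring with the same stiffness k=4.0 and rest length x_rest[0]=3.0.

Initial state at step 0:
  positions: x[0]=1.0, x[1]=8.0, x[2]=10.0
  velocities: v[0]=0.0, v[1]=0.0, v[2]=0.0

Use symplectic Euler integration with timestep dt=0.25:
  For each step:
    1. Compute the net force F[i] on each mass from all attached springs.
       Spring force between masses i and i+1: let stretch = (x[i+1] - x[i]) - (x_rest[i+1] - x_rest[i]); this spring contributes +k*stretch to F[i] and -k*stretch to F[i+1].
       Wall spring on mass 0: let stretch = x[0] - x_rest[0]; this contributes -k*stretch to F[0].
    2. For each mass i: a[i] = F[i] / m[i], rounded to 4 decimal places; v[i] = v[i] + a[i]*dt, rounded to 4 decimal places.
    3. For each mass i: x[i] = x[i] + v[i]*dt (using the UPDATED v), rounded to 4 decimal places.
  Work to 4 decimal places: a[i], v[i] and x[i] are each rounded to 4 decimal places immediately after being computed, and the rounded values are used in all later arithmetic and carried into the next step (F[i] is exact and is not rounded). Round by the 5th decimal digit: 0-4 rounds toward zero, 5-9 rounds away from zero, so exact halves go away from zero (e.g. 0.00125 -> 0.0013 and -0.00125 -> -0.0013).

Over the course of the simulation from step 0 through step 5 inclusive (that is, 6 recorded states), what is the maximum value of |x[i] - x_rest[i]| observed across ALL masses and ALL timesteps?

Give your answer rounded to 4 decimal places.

Step 0: x=[1.0000 8.0000 10.0000] v=[0.0000 0.0000 0.0000]
Step 1: x=[2.5000 6.7500 10.2500] v=[6.0000 -5.0000 1.0000]
Step 2: x=[4.4375 5.3125 10.3750] v=[7.7500 -5.7500 0.5000]
Step 3: x=[5.4844 4.9219 9.9844] v=[4.1875 -1.5625 -1.5625]
Step 4: x=[5.0196 5.9375 9.0782] v=[-1.8594 4.0625 -3.6250]
Step 5: x=[3.5293 7.5088 8.1368] v=[-5.9611 6.2853 -3.7657]
Max displacement = 2.4844

Answer: 2.4844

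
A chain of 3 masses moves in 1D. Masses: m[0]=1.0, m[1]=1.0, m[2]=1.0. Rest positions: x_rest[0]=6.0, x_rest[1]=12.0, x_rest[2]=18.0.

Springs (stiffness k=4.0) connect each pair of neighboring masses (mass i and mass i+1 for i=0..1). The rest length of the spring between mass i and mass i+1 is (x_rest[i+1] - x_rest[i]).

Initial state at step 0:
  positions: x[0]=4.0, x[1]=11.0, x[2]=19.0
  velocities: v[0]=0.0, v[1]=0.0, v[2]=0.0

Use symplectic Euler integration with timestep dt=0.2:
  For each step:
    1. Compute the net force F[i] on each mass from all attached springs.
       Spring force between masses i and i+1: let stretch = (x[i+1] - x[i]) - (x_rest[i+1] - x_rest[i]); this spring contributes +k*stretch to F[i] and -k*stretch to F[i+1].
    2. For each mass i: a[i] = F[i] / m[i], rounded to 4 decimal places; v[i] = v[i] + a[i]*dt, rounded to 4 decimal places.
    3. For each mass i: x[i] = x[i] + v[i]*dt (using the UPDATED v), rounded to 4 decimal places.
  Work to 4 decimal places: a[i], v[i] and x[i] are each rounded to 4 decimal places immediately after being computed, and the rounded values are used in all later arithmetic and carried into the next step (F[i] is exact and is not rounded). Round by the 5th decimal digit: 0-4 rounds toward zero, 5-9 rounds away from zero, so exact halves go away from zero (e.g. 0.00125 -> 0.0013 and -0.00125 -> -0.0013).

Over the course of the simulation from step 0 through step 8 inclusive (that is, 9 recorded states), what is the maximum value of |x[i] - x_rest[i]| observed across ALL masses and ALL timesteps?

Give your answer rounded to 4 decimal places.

Answer: 2.0869

Derivation:
Step 0: x=[4.0000 11.0000 19.0000] v=[0.0000 0.0000 0.0000]
Step 1: x=[4.1600 11.1600 18.6800] v=[0.8000 0.8000 -1.6000]
Step 2: x=[4.4800 11.4032 18.1168] v=[1.6000 1.2160 -2.8160]
Step 3: x=[4.9477 11.6129 17.4394] v=[2.3386 1.0483 -3.3869]
Step 4: x=[5.5219 11.6884 16.7898] v=[2.8708 0.3773 -3.2481]
Step 5: x=[6.1227 11.5934 16.2840] v=[3.0040 -0.4748 -2.5292]
Step 6: x=[6.6388 11.3736 15.9877] v=[2.5806 -1.0989 -1.4817]
Step 7: x=[6.9525 11.1345 15.9131] v=[1.5684 -1.1955 -0.3730]
Step 8: x=[6.9753 10.9909 16.0339] v=[0.1140 -0.7182 0.6041]
Max displacement = 2.0869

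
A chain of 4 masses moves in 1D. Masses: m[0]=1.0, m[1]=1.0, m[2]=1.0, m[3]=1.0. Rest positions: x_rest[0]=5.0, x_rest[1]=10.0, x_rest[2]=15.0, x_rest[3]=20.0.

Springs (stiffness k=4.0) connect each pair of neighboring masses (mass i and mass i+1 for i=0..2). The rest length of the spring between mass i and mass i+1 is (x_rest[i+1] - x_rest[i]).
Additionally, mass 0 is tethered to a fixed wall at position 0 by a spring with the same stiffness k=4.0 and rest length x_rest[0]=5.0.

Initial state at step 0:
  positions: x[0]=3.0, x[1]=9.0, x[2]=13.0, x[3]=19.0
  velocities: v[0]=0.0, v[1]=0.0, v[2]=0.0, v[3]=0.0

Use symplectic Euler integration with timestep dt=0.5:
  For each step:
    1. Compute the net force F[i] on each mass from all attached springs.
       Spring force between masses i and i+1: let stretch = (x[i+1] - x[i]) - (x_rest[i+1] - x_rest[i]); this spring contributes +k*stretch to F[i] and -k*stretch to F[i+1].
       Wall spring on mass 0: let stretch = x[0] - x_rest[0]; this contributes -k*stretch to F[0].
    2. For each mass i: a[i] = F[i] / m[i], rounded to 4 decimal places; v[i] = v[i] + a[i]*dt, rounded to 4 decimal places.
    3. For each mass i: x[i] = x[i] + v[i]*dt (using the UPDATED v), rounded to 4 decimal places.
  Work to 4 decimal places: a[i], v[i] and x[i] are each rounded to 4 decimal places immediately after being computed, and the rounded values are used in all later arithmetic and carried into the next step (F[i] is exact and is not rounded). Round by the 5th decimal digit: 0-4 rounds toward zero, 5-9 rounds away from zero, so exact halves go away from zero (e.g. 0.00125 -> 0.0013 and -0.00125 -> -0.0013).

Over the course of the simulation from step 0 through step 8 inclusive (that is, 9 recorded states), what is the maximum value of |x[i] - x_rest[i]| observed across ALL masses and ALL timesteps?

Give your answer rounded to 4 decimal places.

Step 0: x=[3.0000 9.0000 13.0000 19.0000] v=[0.0000 0.0000 0.0000 0.0000]
Step 1: x=[6.0000 7.0000 15.0000 18.0000] v=[6.0000 -4.0000 4.0000 -2.0000]
Step 2: x=[4.0000 12.0000 12.0000 19.0000] v=[-4.0000 10.0000 -6.0000 2.0000]
Step 3: x=[6.0000 9.0000 16.0000 18.0000] v=[4.0000 -6.0000 8.0000 -2.0000]
Step 4: x=[5.0000 10.0000 15.0000 20.0000] v=[-2.0000 2.0000 -2.0000 4.0000]
Step 5: x=[4.0000 11.0000 14.0000 22.0000] v=[-2.0000 2.0000 -2.0000 4.0000]
Step 6: x=[6.0000 8.0000 18.0000 21.0000] v=[4.0000 -6.0000 8.0000 -2.0000]
Step 7: x=[4.0000 13.0000 15.0000 22.0000] v=[-4.0000 10.0000 -6.0000 2.0000]
Step 8: x=[7.0000 11.0000 17.0000 21.0000] v=[6.0000 -4.0000 4.0000 -2.0000]
Max displacement = 3.0000

Answer: 3.0000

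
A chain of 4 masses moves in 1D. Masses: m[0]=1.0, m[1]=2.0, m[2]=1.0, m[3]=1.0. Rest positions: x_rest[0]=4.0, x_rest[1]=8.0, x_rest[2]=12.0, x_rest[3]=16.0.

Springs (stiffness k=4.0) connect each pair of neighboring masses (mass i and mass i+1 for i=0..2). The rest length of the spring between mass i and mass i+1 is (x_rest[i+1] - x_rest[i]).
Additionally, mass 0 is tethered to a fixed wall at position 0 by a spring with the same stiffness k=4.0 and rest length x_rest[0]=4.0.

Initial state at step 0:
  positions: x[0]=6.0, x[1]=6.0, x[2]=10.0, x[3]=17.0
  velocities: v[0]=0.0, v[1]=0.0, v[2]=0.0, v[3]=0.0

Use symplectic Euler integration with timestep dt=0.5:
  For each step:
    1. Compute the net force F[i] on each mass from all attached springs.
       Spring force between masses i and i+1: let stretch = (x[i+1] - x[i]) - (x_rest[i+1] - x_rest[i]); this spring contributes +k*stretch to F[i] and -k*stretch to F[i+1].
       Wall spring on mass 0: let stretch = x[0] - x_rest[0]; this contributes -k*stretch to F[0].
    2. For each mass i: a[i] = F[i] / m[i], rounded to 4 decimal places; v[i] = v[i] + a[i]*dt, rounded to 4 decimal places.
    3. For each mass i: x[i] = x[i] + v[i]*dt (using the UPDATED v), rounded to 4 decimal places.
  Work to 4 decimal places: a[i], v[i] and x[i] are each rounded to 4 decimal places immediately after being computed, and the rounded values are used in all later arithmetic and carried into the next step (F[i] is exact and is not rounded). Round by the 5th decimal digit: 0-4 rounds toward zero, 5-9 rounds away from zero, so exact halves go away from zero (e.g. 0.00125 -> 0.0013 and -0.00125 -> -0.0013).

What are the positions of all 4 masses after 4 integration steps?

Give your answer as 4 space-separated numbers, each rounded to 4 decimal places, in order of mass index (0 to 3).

Answer: 5.5000 8.0000 11.5000 15.5000

Derivation:
Step 0: x=[6.0000 6.0000 10.0000 17.0000] v=[0.0000 0.0000 0.0000 0.0000]
Step 1: x=[0.0000 8.0000 13.0000 14.0000] v=[-12.0000 4.0000 6.0000 -6.0000]
Step 2: x=[2.0000 8.5000 12.0000 14.0000] v=[4.0000 1.0000 -2.0000 0.0000]
Step 3: x=[8.5000 7.5000 9.5000 16.0000] v=[13.0000 -2.0000 -5.0000 4.0000]
Step 4: x=[5.5000 8.0000 11.5000 15.5000] v=[-6.0000 1.0000 4.0000 -1.0000]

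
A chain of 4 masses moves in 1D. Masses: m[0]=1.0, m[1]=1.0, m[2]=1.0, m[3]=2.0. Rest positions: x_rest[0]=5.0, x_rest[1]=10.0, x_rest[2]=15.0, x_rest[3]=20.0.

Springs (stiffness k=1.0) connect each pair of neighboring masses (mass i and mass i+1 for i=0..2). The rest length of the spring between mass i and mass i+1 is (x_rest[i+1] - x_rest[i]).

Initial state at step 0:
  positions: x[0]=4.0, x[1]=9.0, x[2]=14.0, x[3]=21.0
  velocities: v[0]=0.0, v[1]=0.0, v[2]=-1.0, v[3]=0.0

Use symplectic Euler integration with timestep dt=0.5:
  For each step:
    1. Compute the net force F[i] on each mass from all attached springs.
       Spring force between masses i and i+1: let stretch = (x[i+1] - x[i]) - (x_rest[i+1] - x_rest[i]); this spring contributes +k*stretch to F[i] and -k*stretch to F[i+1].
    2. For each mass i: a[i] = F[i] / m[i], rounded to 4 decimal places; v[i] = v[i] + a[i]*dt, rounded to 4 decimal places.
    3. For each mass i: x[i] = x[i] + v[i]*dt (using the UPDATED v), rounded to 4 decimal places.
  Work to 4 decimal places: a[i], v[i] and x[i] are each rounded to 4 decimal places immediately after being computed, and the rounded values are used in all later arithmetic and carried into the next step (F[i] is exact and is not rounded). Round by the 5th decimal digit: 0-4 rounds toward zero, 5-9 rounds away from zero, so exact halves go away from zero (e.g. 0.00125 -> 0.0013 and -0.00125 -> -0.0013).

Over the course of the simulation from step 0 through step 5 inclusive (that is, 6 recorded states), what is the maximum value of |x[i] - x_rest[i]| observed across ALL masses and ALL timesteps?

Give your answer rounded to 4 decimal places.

Step 0: x=[4.0000 9.0000 14.0000 21.0000] v=[0.0000 0.0000 -1.0000 0.0000]
Step 1: x=[4.0000 9.0000 14.0000 20.7500] v=[0.0000 0.0000 0.0000 -0.5000]
Step 2: x=[4.0000 9.0000 14.4375 20.2813] v=[0.0000 0.0000 0.8750 -0.9375]
Step 3: x=[4.0000 9.1094 14.9766 19.7071] v=[0.0000 0.2188 1.0782 -1.1485]
Step 4: x=[4.0274 9.4083 15.2316 19.1666] v=[0.0547 0.5977 0.5099 -1.0811]
Step 5: x=[4.1500 9.8178 15.0145 18.7592] v=[0.2452 0.8189 -0.4343 -0.8149]
Max displacement = 1.2408

Answer: 1.2408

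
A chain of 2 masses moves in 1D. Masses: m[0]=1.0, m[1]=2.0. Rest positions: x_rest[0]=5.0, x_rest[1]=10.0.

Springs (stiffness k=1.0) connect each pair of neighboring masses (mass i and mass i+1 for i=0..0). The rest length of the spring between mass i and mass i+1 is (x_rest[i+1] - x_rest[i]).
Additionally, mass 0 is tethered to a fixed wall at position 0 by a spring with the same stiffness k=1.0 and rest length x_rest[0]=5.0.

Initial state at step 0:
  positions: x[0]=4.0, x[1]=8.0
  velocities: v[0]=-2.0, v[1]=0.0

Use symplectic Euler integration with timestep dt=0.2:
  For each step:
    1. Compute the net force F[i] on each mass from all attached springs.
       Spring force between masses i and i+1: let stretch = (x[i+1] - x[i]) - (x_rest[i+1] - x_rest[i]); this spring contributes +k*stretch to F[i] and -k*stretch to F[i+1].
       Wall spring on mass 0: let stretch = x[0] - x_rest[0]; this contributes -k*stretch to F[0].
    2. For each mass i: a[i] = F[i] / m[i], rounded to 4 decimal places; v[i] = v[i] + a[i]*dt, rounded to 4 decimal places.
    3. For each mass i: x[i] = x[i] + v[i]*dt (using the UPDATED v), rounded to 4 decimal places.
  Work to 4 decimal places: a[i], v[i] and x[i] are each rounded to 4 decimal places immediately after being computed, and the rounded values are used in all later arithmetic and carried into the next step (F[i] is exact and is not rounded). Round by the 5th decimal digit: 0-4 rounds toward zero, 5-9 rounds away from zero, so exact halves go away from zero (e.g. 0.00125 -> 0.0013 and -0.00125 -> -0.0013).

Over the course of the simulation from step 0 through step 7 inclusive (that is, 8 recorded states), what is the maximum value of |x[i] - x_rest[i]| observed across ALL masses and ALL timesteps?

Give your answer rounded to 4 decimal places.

Answer: 2.3926

Derivation:
Step 0: x=[4.0000 8.0000] v=[-2.0000 0.0000]
Step 1: x=[3.6000 8.0200] v=[-2.0000 0.1000]
Step 2: x=[3.2328 8.0516] v=[-1.8360 0.1580]
Step 3: x=[2.9290 8.0868] v=[-1.5188 0.1761]
Step 4: x=[2.7144 8.1189] v=[-1.0730 0.1603]
Step 5: x=[2.6074 8.1429] v=[-0.5350 0.1198]
Step 6: x=[2.6175 8.1561] v=[0.0506 0.0662]
Step 7: x=[2.7445 8.1586] v=[0.6348 0.0123]
Max displacement = 2.3926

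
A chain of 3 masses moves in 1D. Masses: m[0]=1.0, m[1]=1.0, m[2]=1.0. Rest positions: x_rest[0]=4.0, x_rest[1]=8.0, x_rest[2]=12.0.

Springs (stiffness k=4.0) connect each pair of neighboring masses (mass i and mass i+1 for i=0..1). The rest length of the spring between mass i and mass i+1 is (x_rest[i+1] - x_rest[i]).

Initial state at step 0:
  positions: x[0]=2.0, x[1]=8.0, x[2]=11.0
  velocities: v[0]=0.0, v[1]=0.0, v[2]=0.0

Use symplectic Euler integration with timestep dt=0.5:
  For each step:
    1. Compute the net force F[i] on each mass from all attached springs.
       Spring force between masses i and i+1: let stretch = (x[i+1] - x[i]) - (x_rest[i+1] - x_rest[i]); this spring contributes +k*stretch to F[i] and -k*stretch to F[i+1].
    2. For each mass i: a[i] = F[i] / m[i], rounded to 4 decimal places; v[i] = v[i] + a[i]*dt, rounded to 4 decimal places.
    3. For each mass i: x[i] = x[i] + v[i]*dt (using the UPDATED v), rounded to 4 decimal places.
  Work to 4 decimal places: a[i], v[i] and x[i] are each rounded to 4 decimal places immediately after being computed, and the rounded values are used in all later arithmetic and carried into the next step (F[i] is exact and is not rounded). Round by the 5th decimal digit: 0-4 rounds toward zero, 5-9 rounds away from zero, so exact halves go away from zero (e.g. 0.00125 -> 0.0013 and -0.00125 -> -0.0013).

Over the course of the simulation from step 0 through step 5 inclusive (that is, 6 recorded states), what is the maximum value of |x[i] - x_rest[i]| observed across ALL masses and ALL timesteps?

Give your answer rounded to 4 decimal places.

Step 0: x=[2.0000 8.0000 11.0000] v=[0.0000 0.0000 0.0000]
Step 1: x=[4.0000 5.0000 12.0000] v=[4.0000 -6.0000 2.0000]
Step 2: x=[3.0000 8.0000 10.0000] v=[-2.0000 6.0000 -4.0000]
Step 3: x=[3.0000 8.0000 10.0000] v=[0.0000 0.0000 0.0000]
Step 4: x=[4.0000 5.0000 12.0000] v=[2.0000 -6.0000 4.0000]
Step 5: x=[2.0000 8.0000 11.0000] v=[-4.0000 6.0000 -2.0000]
Max displacement = 3.0000

Answer: 3.0000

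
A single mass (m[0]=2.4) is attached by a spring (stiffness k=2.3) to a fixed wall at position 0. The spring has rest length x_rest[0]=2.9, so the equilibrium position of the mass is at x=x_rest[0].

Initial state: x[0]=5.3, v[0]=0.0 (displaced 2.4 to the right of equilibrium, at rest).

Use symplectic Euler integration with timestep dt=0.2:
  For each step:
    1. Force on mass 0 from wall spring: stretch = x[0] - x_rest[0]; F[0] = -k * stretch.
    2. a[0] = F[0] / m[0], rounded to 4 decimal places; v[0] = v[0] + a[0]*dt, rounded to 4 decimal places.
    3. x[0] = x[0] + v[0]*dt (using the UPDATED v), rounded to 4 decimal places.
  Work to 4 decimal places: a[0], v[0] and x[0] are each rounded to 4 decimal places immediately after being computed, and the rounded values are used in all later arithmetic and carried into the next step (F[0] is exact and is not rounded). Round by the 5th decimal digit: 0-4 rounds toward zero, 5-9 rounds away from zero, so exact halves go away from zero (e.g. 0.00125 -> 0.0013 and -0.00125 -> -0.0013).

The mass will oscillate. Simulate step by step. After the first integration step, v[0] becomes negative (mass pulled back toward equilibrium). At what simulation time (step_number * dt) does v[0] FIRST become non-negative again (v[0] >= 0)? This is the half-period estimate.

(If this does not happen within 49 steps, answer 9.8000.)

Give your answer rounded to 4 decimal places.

Answer: 3.4000

Derivation:
Step 0: x=[5.3000] v=[0.0000]
Step 1: x=[5.2080] v=[-0.4600]
Step 2: x=[5.0275] v=[-0.9024]
Step 3: x=[4.7655] v=[-1.3102]
Step 4: x=[4.4319] v=[-1.6678]
Step 5: x=[4.0396] v=[-1.9614]
Step 6: x=[3.6036] v=[-2.1798]
Step 7: x=[3.1407] v=[-2.3147]
Step 8: x=[2.6685] v=[-2.3608]
Step 9: x=[2.2052] v=[-2.3164]
Step 10: x=[1.7686] v=[-2.1832]
Step 11: x=[1.3753] v=[-1.9663]
Step 12: x=[1.0405] v=[-1.6741]
Step 13: x=[0.7770] v=[-1.3177]
Step 14: x=[0.5948] v=[-0.9108]
Step 15: x=[0.5010] v=[-0.4690]
Step 16: x=[0.4992] v=[-0.0092]
Step 17: x=[0.5894] v=[0.4510]
First v>=0 after going negative at step 17, time=3.4000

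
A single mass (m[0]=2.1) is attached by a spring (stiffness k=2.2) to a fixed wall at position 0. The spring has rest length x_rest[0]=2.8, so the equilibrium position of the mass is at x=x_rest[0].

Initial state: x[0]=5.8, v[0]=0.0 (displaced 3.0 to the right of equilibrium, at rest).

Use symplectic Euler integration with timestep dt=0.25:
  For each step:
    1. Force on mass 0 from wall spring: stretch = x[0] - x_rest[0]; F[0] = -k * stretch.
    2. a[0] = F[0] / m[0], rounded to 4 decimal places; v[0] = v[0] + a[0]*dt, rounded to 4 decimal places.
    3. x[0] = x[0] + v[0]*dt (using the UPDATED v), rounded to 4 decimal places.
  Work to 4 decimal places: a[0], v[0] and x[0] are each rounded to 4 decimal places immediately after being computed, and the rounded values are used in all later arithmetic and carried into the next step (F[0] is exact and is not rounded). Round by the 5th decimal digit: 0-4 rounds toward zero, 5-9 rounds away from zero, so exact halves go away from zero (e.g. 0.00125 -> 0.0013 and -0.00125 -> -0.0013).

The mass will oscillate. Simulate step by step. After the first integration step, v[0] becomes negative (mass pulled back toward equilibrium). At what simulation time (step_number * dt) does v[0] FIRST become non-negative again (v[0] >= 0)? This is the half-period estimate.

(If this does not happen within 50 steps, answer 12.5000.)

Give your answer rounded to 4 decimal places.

Answer: 3.2500

Derivation:
Step 0: x=[5.8000] v=[0.0000]
Step 1: x=[5.6036] v=[-0.7857]
Step 2: x=[5.2236] v=[-1.5200]
Step 3: x=[4.6849] v=[-2.1548]
Step 4: x=[4.0228] v=[-2.6485]
Step 5: x=[3.2806] v=[-2.9688]
Step 6: x=[2.5069] v=[-3.0947]
Step 7: x=[1.7524] v=[-3.0179]
Step 8: x=[1.0665] v=[-2.7435]
Step 9: x=[0.4941] v=[-2.2895]
Step 10: x=[0.0727] v=[-1.6856]
Step 11: x=[-0.1701] v=[-0.9713]
Step 12: x=[-0.2185] v=[-0.1934]
Step 13: x=[-0.0692] v=[0.5972]
First v>=0 after going negative at step 13, time=3.2500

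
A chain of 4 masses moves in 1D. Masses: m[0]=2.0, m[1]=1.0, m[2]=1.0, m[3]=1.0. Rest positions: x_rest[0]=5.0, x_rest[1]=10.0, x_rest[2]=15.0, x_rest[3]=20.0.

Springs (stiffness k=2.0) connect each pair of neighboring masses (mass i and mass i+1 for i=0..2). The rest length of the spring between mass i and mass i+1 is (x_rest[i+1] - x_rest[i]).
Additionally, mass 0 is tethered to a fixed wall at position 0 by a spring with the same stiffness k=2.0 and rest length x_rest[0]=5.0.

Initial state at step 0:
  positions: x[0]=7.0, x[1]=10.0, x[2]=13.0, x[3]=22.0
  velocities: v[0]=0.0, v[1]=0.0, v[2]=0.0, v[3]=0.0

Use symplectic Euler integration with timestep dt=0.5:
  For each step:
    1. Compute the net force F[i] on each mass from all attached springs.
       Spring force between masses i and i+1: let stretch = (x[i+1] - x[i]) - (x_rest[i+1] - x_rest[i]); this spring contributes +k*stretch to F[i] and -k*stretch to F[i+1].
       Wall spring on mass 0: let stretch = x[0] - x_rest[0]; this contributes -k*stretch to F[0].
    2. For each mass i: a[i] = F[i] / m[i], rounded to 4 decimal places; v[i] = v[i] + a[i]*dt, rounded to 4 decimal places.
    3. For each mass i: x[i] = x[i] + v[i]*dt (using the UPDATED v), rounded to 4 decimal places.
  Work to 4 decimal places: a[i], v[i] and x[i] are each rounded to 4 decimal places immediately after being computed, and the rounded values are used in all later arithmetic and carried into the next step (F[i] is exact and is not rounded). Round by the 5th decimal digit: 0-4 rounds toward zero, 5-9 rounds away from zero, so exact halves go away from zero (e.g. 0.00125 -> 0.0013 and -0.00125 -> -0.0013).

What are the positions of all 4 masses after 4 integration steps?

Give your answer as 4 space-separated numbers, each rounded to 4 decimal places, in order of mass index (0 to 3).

Step 0: x=[7.0000 10.0000 13.0000 22.0000] v=[0.0000 0.0000 0.0000 0.0000]
Step 1: x=[6.0000 10.0000 16.0000 20.0000] v=[-2.0000 0.0000 6.0000 -4.0000]
Step 2: x=[4.5000 11.0000 18.0000 18.5000] v=[-3.0000 2.0000 4.0000 -3.0000]
Step 3: x=[3.5000 12.2500 16.7500 19.2500] v=[-2.0000 2.5000 -2.5000 1.5000]
Step 4: x=[3.8125 11.3750 14.5000 21.2500] v=[0.6250 -1.7500 -4.5000 4.0000]

Answer: 3.8125 11.3750 14.5000 21.2500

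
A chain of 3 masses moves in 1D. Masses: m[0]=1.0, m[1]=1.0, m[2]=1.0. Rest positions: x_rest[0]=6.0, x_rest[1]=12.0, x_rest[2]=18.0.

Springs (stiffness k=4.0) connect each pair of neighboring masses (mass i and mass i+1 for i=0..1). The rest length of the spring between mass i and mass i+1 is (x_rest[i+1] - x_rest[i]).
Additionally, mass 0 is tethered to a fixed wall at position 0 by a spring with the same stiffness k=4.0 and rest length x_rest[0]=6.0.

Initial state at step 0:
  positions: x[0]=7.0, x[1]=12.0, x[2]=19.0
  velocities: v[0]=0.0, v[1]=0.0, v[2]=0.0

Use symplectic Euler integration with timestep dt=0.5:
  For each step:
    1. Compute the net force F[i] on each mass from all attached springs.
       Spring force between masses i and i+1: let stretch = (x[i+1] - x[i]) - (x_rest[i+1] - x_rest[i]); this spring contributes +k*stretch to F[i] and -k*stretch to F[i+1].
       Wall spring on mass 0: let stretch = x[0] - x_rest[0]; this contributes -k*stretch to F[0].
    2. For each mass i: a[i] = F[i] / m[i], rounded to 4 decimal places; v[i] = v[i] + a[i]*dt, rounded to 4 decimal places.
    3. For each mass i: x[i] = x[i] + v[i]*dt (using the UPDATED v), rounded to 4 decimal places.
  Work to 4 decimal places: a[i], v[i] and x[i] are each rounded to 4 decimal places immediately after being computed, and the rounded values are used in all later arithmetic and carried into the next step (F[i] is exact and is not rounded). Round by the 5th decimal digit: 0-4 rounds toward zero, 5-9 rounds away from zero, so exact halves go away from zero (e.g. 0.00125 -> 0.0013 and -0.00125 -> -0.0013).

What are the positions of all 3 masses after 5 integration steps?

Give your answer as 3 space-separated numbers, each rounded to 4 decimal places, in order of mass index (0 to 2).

Answer: 7.0000 10.0000 18.0000

Derivation:
Step 0: x=[7.0000 12.0000 19.0000] v=[0.0000 0.0000 0.0000]
Step 1: x=[5.0000 14.0000 18.0000] v=[-4.0000 4.0000 -2.0000]
Step 2: x=[7.0000 11.0000 19.0000] v=[4.0000 -6.0000 2.0000]
Step 3: x=[6.0000 12.0000 18.0000] v=[-2.0000 2.0000 -2.0000]
Step 4: x=[5.0000 13.0000 17.0000] v=[-2.0000 2.0000 -2.0000]
Step 5: x=[7.0000 10.0000 18.0000] v=[4.0000 -6.0000 2.0000]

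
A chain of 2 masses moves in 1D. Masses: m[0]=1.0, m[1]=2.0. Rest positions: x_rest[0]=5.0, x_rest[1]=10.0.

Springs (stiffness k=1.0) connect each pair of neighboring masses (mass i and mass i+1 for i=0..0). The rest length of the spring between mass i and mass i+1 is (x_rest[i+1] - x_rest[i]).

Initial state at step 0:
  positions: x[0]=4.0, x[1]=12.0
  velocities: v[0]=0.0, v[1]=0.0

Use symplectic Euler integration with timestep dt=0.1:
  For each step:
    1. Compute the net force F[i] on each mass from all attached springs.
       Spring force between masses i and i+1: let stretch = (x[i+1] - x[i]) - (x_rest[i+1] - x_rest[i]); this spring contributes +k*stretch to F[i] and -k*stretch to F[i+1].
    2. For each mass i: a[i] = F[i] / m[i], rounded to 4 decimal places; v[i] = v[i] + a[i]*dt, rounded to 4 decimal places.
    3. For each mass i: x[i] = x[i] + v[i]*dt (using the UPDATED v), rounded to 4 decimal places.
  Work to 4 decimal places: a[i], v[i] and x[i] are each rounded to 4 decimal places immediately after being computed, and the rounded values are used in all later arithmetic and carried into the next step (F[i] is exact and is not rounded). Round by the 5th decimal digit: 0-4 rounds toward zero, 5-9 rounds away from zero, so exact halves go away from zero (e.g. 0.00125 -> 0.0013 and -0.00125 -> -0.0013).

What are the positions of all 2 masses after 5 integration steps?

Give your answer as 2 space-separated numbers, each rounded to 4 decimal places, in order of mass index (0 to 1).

Step 0: x=[4.0000 12.0000] v=[0.0000 0.0000]
Step 1: x=[4.0300 11.9850] v=[0.3000 -0.1500]
Step 2: x=[4.0896 11.9552] v=[0.5955 -0.2978]
Step 3: x=[4.1778 11.9111] v=[0.8821 -0.4411]
Step 4: x=[4.2933 11.8533] v=[1.1554 -0.5778]
Step 5: x=[4.4344 11.7827] v=[1.4114 -0.7058]

Answer: 4.4344 11.7827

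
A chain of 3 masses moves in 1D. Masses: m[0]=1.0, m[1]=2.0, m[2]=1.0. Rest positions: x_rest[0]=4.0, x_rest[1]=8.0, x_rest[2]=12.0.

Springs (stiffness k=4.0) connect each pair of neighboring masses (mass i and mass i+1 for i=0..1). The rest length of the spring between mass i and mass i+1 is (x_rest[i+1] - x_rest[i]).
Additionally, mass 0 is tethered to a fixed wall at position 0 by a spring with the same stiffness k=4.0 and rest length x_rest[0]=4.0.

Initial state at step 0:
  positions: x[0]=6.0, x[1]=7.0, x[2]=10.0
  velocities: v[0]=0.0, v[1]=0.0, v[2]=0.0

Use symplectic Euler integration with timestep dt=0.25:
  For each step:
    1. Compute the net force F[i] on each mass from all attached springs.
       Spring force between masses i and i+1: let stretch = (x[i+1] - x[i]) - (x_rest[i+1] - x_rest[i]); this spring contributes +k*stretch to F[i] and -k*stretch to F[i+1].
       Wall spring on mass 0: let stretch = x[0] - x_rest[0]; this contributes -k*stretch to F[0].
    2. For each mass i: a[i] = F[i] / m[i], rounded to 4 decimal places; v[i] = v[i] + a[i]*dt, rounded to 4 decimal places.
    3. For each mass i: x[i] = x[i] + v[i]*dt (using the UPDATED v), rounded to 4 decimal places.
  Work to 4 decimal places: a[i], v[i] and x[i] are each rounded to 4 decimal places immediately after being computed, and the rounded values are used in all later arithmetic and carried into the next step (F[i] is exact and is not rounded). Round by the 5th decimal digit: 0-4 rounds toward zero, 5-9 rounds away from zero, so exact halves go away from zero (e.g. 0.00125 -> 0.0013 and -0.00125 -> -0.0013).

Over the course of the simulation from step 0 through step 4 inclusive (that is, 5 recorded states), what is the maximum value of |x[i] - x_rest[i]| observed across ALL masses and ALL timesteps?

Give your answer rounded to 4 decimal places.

Answer: 2.6933

Derivation:
Step 0: x=[6.0000 7.0000 10.0000] v=[0.0000 0.0000 0.0000]
Step 1: x=[4.7500 7.2500 10.2500] v=[-5.0000 1.0000 1.0000]
Step 2: x=[2.9375 7.5625 10.7500] v=[-7.2500 1.2500 2.0000]
Step 3: x=[1.5469 7.6953 11.4531] v=[-5.5625 0.5313 2.8125]
Step 4: x=[1.3067 7.5293 12.2168] v=[-0.9610 -0.6640 3.0547]
Max displacement = 2.6933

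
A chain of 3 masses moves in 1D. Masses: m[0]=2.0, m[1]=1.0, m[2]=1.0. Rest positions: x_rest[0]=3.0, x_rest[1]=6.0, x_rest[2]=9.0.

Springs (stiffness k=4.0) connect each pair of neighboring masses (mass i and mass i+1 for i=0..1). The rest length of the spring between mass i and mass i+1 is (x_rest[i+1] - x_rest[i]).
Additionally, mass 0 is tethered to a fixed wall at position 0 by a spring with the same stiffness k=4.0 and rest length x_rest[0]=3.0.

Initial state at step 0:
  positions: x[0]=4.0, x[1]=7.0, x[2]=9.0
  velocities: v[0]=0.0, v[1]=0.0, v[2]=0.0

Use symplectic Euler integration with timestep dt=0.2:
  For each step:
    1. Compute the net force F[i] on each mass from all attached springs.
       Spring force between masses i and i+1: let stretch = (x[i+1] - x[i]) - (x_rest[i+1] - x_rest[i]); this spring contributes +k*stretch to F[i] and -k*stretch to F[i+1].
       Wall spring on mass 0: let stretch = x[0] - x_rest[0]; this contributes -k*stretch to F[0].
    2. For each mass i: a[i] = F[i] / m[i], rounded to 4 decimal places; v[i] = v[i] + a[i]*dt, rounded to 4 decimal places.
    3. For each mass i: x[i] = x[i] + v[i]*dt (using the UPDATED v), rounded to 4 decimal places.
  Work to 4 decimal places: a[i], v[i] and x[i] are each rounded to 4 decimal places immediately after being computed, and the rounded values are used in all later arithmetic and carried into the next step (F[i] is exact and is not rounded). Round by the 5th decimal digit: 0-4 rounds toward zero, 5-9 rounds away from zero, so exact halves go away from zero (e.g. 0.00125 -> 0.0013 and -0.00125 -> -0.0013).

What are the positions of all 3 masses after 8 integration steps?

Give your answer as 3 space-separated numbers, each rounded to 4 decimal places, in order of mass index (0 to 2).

Answer: 2.3229 6.3915 9.6069

Derivation:
Step 0: x=[4.0000 7.0000 9.0000] v=[0.0000 0.0000 0.0000]
Step 1: x=[3.9200 6.8400 9.1600] v=[-0.4000 -0.8000 0.8000]
Step 2: x=[3.7600 6.5840 9.4288] v=[-0.8000 -1.2800 1.3440]
Step 3: x=[3.5251 6.3313 9.7224] v=[-1.1744 -1.2634 1.4682]
Step 4: x=[3.2327 6.1722 9.9535] v=[-1.4620 -0.7955 1.1553]
Step 5: x=[2.9168 6.1478 10.0596] v=[-1.5793 -0.1221 0.5303]
Step 6: x=[2.6261 6.2323 10.0198] v=[-1.4536 0.4225 -0.1991]
Step 7: x=[2.4138 6.3458 9.8540] v=[-1.0616 0.5675 -0.8291]
Step 8: x=[2.3229 6.3915 9.6069] v=[-0.4543 0.2285 -1.2357]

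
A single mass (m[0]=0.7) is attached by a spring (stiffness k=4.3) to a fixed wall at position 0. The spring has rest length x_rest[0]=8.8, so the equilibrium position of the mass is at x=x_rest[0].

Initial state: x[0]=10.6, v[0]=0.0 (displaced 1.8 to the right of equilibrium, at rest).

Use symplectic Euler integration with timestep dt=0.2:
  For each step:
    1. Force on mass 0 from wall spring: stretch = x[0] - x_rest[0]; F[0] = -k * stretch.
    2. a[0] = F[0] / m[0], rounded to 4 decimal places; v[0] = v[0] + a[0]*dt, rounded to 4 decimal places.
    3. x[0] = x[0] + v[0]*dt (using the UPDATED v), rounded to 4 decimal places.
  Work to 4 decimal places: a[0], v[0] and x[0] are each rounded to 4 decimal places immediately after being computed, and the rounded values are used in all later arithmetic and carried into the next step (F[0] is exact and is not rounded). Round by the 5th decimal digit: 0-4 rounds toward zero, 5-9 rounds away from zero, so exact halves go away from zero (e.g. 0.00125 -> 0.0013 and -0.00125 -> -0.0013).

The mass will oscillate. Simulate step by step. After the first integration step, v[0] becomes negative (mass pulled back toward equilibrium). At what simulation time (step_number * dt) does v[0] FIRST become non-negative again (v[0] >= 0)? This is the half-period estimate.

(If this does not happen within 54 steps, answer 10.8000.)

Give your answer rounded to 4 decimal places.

Step 0: x=[10.6000] v=[0.0000]
Step 1: x=[10.1577] v=[-2.2114]
Step 2: x=[9.3818] v=[-3.8794]
Step 3: x=[8.4630] v=[-4.5942]
Step 4: x=[7.6270] v=[-4.1802]
Step 5: x=[7.0792] v=[-2.7391]
Step 6: x=[6.9542] v=[-0.6250]
Step 7: x=[7.2827] v=[1.6427]
First v>=0 after going negative at step 7, time=1.4000

Answer: 1.4000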